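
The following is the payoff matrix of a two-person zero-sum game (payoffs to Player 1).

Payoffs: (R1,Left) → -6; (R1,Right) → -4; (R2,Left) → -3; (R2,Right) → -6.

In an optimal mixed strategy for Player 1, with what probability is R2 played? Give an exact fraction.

Row minima: R1 → -6, R2 → -6; maximin = -6.
Column maxima: Left → -3, Right → -4; minimax = -4.
-6 ≠ -4, so there is no saddle point; optimal play is mixed.
Let Player 1 play R1 with probability p. Expected payoff against Left: (-6)p + (-3)(1−p) = −3p − 3; against Right: (-4)p + (-6)(1−p) = 2p − 6.
Setting these equal: −3p − 3 = 2p − 6 ⇒ −5p = -3 ⇒ p = 3/5, and the value is (-3)·(3/5) − 3 = -24/5.
For Player 2: with q = P(Left), equating R1's and R2's payoffs gives −2q − 4 = 3q − 6 ⇒ q = 2/5.

2/5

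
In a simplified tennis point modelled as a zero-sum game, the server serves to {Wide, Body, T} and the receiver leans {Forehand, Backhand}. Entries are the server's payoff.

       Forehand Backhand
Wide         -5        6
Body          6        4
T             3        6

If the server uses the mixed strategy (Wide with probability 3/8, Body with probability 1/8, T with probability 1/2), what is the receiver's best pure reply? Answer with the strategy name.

If the receiver plays Forehand, the server's expected payoff is (3/8)·(-5) + (1/8)·6 + (1/2)·3 = 3/8.
If the receiver plays Backhand, the server's expected payoff is (3/8)·6 + (1/8)·4 + (1/2)·6 = 23/4.
The receiver minimizes the server's payoff; the smallest is 3/8, so the best response is Forehand.

Forehand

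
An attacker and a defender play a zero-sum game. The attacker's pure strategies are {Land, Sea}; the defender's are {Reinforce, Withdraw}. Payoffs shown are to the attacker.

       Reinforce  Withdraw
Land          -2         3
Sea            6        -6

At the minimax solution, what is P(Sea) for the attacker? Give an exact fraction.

5/17

Row minima: Land → -2, Sea → -6; maximin = -2.
Column maxima: Reinforce → 6, Withdraw → 3; minimax = 3.
-2 ≠ 3, so there is no saddle point; optimal play is mixed.
Let the attacker play Land with probability p. Expected payoff against Reinforce: (-2)p + 6(1−p) = −8p + 6; against Withdraw: 3p + (-6)(1−p) = 9p − 6.
Setting these equal: −8p + 6 = 9p − 6 ⇒ −17p = -12 ⇒ p = 12/17, and the value is (-8)·(12/17) + 6 = 6/17.
For the defender: with q = P(Reinforce), equating Land's and Sea's payoffs gives −5q + 3 = 12q − 6 ⇒ q = 9/17.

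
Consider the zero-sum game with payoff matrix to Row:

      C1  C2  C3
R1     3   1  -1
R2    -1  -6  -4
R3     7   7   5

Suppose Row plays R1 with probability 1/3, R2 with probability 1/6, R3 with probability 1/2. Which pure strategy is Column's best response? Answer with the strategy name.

If Column plays C1, Row's expected payoff is (1/3)·3 + (1/6)·(-1) + (1/2)·7 = 13/3.
If Column plays C2, Row's expected payoff is (1/3)·1 + (1/6)·(-6) + (1/2)·7 = 17/6.
If Column plays C3, Row's expected payoff is (1/3)·(-1) + (1/6)·(-4) + (1/2)·5 = 3/2.
Column minimizes Row's payoff; the smallest is 3/2, so the best response is C3.

C3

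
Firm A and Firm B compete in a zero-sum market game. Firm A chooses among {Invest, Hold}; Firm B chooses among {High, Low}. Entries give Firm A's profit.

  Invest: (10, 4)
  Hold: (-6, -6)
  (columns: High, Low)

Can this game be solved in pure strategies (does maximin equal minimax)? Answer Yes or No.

Yes

Row minima: Invest → 4, Hold → -6; maximin = 4.
Column maxima: High → 10, Low → 4; minimax = 4.
maximin = minimax = 4, so a saddle point exists.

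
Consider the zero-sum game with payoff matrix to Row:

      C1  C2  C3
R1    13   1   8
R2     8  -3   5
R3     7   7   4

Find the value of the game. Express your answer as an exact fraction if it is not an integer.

Row minima: R1 → 1, R2 → -3, R3 → 4; maximin = 4.
Column maxima: C1 → 13, C2 → 7, C3 → 8; minimax = 7.
4 ≠ 7, so there is no saddle point; optimal play is mixed.
R2 is strictly dominated by R1, so Row never plays it.
C1 is strictly dominated by C3 (it gives Row strictly more in every row), so Column never plays it.
On the remaining 2×2 (R1, R3 vs C2, C3):
Let Row play R1 with probability p. Expected payoff against C2: 1p + 7(1−p) = −6p + 7; against C3: 8p + 4(1−p) = 4p + 4.
Setting these equal: −6p + 7 = 4p + 4 ⇒ −10p = -3 ⇒ p = 3/10, and the value is (-6)·(3/10) + 7 = 26/5.
For Column: with q = P(C2), equating R1's and R3's payoffs gives −7q + 8 = 3q + 4 ⇒ q = 2/5.

26/5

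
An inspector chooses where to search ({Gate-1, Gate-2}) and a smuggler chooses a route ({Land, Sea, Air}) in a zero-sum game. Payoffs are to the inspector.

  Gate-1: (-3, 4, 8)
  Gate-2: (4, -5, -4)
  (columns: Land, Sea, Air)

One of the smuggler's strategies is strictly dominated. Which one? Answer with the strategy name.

Sea holds the inspector's payoff strictly below Air in every row: 4 < 8, -5 < -4.
So Air is strictly dominated for the smuggler.

Air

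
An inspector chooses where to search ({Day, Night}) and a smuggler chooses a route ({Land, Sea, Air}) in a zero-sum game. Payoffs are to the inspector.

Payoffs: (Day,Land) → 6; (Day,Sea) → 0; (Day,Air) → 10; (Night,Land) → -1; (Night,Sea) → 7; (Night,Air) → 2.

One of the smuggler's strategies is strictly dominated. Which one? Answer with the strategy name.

Air

Land holds the inspector's payoff strictly below Air in every row: 6 < 10, -1 < 2.
So Air is strictly dominated for the smuggler.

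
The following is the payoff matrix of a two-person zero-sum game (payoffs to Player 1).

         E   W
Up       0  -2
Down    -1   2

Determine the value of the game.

Row minima: Up → -2, Down → -1; maximin = -1.
Column maxima: E → 0, W → 2; minimax = 0.
-1 ≠ 0, so there is no saddle point; optimal play is mixed.
Let Player 1 play Up with probability p. Expected payoff against E: 0p + (-1)(1−p) = p − 1; against W: (-2)p + 2(1−p) = −4p + 2.
Setting these equal: p − 1 = −4p + 2 ⇒ 5p = 3 ⇒ p = 3/5, and the value is (1)·(3/5) − 1 = -2/5.
For Player 2: with q = P(E), equating Up's and Down's payoffs gives 2q − 2 = −3q + 2 ⇒ q = 4/5.

-2/5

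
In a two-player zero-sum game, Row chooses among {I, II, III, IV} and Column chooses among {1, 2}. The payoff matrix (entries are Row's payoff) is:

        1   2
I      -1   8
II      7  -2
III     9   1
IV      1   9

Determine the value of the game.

Row minima: I → -1, II → -2, III → 1, IV → 1; maximin = 1.
Column maxima: 1 → 9, 2 → 9; minimax = 9.
1 ≠ 9, so there is no saddle point; optimal play is mixed.
I is strictly dominated by IV, so Row never plays it.
II is strictly dominated by III, so Row never plays it.
On the remaining 2×2 (III, IV vs 1, 2):
Let Row play III with probability p. Expected payoff against 1: 9p + 1(1−p) = 8p + 1; against 2: 1p + 9(1−p) = −8p + 9.
Setting these equal: 8p + 1 = −8p + 9 ⇒ 16p = 8 ⇒ p = 1/2, and the value is (8)·(1/2) + 1 = 5.
For Column: with q = P(1), equating III's and IV's payoffs gives 8q + 1 = −8q + 9 ⇒ q = 1/2.

5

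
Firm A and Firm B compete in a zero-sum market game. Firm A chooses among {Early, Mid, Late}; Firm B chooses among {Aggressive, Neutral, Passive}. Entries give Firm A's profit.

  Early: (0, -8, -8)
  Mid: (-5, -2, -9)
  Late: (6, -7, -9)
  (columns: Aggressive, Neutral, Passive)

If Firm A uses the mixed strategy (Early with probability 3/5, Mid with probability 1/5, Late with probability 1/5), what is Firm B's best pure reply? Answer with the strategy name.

Passive

If Firm B plays Aggressive, Firm A's expected payoff is (3/5)·0 + (1/5)·(-5) + (1/5)·6 = 1/5.
If Firm B plays Neutral, Firm A's expected payoff is (3/5)·(-8) + (1/5)·(-2) + (1/5)·(-7) = -33/5.
If Firm B plays Passive, Firm A's expected payoff is (3/5)·(-8) + (1/5)·(-9) + (1/5)·(-9) = -42/5.
Firm B minimizes Firm A's payoff; the smallest is -42/5, so the best response is Passive.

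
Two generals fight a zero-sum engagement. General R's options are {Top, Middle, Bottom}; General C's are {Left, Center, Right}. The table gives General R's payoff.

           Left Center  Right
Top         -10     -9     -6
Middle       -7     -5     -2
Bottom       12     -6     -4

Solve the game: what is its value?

Row minima: Top → -10, Middle → -7, Bottom → -6; maximin = -6.
Column maxima: Left → 12, Center → -5, Right → -2; minimax = -5.
-6 ≠ -5, so there is no saddle point; optimal play is mixed.
Top is strictly dominated by Middle, so General R never plays it.
Right is strictly dominated by Center (it gives General R strictly more in every row), so General C never plays it.
On the remaining 2×2 (Middle, Bottom vs Left, Center):
Let General R play Middle with probability p. Expected payoff against Left: (-7)p + 12(1−p) = −19p + 12; against Center: (-5)p + (-6)(1−p) = p − 6.
Setting these equal: −19p + 12 = p − 6 ⇒ −20p = -18 ⇒ p = 9/10, and the value is (-19)·(9/10) + 12 = -51/10.
For General C: with q = P(Left), equating Middle's and Bottom's payoffs gives −2q − 5 = 18q − 6 ⇒ q = 1/20.

-51/10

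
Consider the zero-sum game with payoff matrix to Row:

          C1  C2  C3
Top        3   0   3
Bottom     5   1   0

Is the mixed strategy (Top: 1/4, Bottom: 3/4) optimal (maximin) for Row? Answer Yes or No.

Against C1 this mix gives (1/4)·3 + (3/4)·5 = 9/2.
Against C2 this mix gives (1/4)·0 + (3/4)·1 = 3/4.
Against C3 this mix gives (1/4)·3 + (3/4)·0 = 3/4.
All of Column's active replies (C2, C3) yield 3/4, and no column does worse for Row. The mix makes Column indifferent and guarantees 3/4, so it is optimal.

Yes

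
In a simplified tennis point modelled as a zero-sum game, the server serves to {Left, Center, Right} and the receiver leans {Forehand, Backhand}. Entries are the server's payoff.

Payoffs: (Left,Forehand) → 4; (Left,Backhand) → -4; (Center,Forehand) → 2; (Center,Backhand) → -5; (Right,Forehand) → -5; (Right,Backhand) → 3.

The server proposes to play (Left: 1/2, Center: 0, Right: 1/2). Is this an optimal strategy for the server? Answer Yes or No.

Yes

Against Forehand this mix gives (1/2)·4 + (1/2)·(-5) = -1/2.
Against Backhand this mix gives (1/2)·(-4) + (1/2)·3 = -1/2.
All of the receiver's active replies (Forehand, Backhand) yield -1/2, and no column does worse for the server. The mix makes the receiver indifferent and guarantees -1/2, so it is optimal.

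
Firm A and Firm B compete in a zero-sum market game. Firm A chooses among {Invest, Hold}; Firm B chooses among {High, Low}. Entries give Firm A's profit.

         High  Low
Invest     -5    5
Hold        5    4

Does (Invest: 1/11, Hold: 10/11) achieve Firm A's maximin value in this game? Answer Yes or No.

Against High this mix gives (1/11)·(-5) + (10/11)·5 = 45/11.
Against Low this mix gives (1/11)·5 + (10/11)·4 = 45/11.
All of Firm B's active replies (High, Low) yield 45/11, and no column does worse for Firm A. The mix makes Firm B indifferent and guarantees 45/11, so it is optimal.

Yes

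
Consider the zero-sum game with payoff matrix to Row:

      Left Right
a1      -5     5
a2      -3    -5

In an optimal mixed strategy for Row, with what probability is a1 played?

1/6

Row minima: a1 → -5, a2 → -5; maximin = -5.
Column maxima: Left → -3, Right → 5; minimax = -3.
-5 ≠ -3, so there is no saddle point; optimal play is mixed.
Let Row play a1 with probability p. Expected payoff against Left: (-5)p + (-3)(1−p) = −2p − 3; against Right: 5p + (-5)(1−p) = 10p − 5.
Setting these equal: −2p − 3 = 10p − 5 ⇒ −12p = -2 ⇒ p = 1/6, and the value is (-2)·(1/6) − 3 = -10/3.
For Column: with q = P(Left), equating a1's and a2's payoffs gives −10q + 5 = 2q − 5 ⇒ q = 5/6.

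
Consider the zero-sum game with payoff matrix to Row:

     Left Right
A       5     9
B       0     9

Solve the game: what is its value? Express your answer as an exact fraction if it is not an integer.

5

Row minima: A → 5, B → 0; maximin = 5.
Column maxima: Left → 5, Right → 9; minimax = 5.
Since maximin = minimax = 5, there is a saddle point and the value is 5.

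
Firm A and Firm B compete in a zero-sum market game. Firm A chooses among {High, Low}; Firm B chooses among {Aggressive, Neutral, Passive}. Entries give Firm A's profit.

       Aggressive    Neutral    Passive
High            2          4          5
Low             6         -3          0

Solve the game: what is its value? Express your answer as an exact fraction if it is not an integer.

30/11

Row minima: High → 2, Low → -3; maximin = 2.
Column maxima: Aggressive → 6, Neutral → 4, Passive → 5; minimax = 4.
2 ≠ 4, so there is no saddle point; optimal play is mixed.
Passive is strictly dominated by Neutral (it gives Firm A strictly more in every row), so Firm B never plays it.
On the remaining 2×2 (High, Low vs Aggressive, Neutral):
Let Firm A play High with probability p. Expected payoff against Aggressive: 2p + 6(1−p) = −4p + 6; against Neutral: 4p + (-3)(1−p) = 7p − 3.
Setting these equal: −4p + 6 = 7p − 3 ⇒ −11p = -9 ⇒ p = 9/11, and the value is (-4)·(9/11) + 6 = 30/11.
For Firm B: with q = P(Aggressive), equating High's and Low's payoffs gives −2q + 4 = 9q − 3 ⇒ q = 7/11.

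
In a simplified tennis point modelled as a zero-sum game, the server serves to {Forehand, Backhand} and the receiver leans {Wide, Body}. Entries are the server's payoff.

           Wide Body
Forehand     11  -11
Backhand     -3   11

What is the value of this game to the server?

Row minima: Forehand → -11, Backhand → -3; maximin = -3.
Column maxima: Wide → 11, Body → 11; minimax = 11.
-3 ≠ 11, so there is no saddle point; optimal play is mixed.
Let the server play Forehand with probability p. Expected payoff against Wide: 11p + (-3)(1−p) = 14p − 3; against Body: (-11)p + 11(1−p) = −22p + 11.
Setting these equal: 14p − 3 = −22p + 11 ⇒ 36p = 14 ⇒ p = 7/18, and the value is (14)·(7/18) − 3 = 22/9.
For the receiver: with q = P(Wide), equating Forehand's and Backhand's payoffs gives 22q − 11 = −14q + 11 ⇒ q = 11/18.

22/9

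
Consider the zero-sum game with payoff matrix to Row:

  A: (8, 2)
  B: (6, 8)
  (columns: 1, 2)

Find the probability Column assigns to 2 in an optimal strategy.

1/4

Row minima: A → 2, B → 6; maximin = 6.
Column maxima: 1 → 8, 2 → 8; minimax = 8.
6 ≠ 8, so there is no saddle point; optimal play is mixed.
Let Row play A with probability p. Expected payoff against 1: 8p + 6(1−p) = 2p + 6; against 2: 2p + 8(1−p) = −6p + 8.
Setting these equal: 2p + 6 = −6p + 8 ⇒ 8p = 2 ⇒ p = 1/4, and the value is (2)·(1/4) + 6 = 13/2.
For Column: with q = P(1), equating A's and B's payoffs gives 6q + 2 = −2q + 8 ⇒ q = 3/4.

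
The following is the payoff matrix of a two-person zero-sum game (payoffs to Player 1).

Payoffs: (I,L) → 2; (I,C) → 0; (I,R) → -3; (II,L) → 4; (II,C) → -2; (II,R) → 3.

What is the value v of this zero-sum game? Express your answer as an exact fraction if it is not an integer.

-3/4

Row minima: I → -3, II → -2; maximin = -2.
Column maxima: L → 4, C → 0, R → 3; minimax = 0.
-2 ≠ 0, so there is no saddle point; optimal play is mixed.
L is strictly dominated by C (it gives Player 1 strictly more in every row), so Player 2 never plays it.
On the remaining 2×2 (I, II vs C, R):
Let Player 1 play I with probability p. Expected payoff against C: 0p + (-2)(1−p) = 2p − 2; against R: (-3)p + 3(1−p) = −6p + 3.
Setting these equal: 2p − 2 = −6p + 3 ⇒ 8p = 5 ⇒ p = 5/8, and the value is (2)·(5/8) − 2 = -3/4.
For Player 2: with q = P(C), equating I's and II's payoffs gives 3q − 3 = −5q + 3 ⇒ q = 3/4.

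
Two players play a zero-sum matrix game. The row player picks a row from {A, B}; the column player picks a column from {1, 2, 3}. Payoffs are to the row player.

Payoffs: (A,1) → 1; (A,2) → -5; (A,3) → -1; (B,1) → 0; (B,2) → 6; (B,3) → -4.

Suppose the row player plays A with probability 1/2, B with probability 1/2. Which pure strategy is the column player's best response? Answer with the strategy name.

3

If the column player plays 1, the row player's expected payoff is (1/2)·1 + (1/2)·0 = 1/2.
If the column player plays 2, the row player's expected payoff is (1/2)·(-5) + (1/2)·6 = 1/2.
If the column player plays 3, the row player's expected payoff is (1/2)·(-1) + (1/2)·(-4) = -5/2.
The column player minimizes the row player's payoff; the smallest is -5/2, so the best response is 3.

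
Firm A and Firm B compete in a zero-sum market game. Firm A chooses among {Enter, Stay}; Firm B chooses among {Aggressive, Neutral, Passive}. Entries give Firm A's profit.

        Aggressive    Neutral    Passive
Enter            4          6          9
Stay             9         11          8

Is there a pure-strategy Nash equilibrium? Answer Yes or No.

No

Row minima: Enter → 4, Stay → 8; maximin = 8.
Column maxima: Aggressive → 9, Neutral → 11, Passive → 9; minimax = 9.
8 ≠ 9, so no pure-strategy equilibrium exists.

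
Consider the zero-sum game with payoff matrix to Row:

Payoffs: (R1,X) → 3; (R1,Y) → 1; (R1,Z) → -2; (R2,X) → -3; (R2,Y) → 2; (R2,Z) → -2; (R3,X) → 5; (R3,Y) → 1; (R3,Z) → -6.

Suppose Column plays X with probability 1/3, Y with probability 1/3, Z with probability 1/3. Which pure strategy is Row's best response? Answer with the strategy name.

Expected payoff of R1: (1/3)·3 + (1/3)·1 + (1/3)·(-2) = 2/3.
Expected payoff of R2: (1/3)·(-3) + (1/3)·2 + (1/3)·(-2) = -1.
Expected payoff of R3: (1/3)·5 + (1/3)·1 + (1/3)·(-6) = 0.
The largest is 2/3, so Row's best response is R1.

R1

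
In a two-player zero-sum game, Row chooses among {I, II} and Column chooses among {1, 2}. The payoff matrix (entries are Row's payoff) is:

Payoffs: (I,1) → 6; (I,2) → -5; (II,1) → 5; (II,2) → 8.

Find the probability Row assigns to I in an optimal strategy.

Row minima: I → -5, II → 5; maximin = 5.
Column maxima: 1 → 6, 2 → 8; minimax = 6.
5 ≠ 6, so there is no saddle point; optimal play is mixed.
Let Row play I with probability p. Expected payoff against 1: 6p + 5(1−p) = p + 5; against 2: (-5)p + 8(1−p) = −13p + 8.
Setting these equal: p + 5 = −13p + 8 ⇒ 14p = 3 ⇒ p = 3/14, and the value is (1)·(3/14) + 5 = 73/14.
For Column: with q = P(1), equating I's and II's payoffs gives 11q − 5 = −3q + 8 ⇒ q = 13/14.

3/14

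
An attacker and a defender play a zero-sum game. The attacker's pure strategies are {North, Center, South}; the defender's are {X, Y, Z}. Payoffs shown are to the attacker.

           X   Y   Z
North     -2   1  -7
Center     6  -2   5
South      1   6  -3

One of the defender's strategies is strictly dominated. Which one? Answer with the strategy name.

Z holds the attacker's payoff strictly below X in every row: -7 < -2, 5 < 6, -3 < 1.
So X is strictly dominated for the defender.

X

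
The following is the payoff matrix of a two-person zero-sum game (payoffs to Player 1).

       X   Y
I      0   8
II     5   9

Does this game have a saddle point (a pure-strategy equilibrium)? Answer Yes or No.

Yes

Row minima: I → 0, II → 5; maximin = 5.
Column maxima: X → 5, Y → 9; minimax = 5.
maximin = minimax = 5, so a saddle point exists.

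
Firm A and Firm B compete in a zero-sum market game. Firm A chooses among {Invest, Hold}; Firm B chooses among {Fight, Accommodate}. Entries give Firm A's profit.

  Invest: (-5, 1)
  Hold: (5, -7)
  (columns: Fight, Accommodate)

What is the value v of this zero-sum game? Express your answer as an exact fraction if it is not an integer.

Row minima: Invest → -5, Hold → -7; maximin = -5.
Column maxima: Fight → 5, Accommodate → 1; minimax = 1.
-5 ≠ 1, so there is no saddle point; optimal play is mixed.
Let Firm A play Invest with probability p. Expected payoff against Fight: (-5)p + 5(1−p) = −10p + 5; against Accommodate: 1p + (-7)(1−p) = 8p − 7.
Setting these equal: −10p + 5 = 8p − 7 ⇒ −18p = -12 ⇒ p = 2/3, and the value is (-10)·(2/3) + 5 = -5/3.
For Firm B: with q = P(Fight), equating Invest's and Hold's payoffs gives −6q + 1 = 12q − 7 ⇒ q = 4/9.

-5/3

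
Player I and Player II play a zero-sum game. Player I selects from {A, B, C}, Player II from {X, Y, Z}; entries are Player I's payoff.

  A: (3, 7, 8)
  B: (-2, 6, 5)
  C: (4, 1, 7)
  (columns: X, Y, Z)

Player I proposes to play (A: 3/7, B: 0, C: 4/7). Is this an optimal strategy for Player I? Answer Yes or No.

Yes

Against X this mix gives (3/7)·3 + (4/7)·4 = 25/7.
Against Y this mix gives (3/7)·7 + (4/7)·1 = 25/7.
Against Z this mix gives (3/7)·8 + (4/7)·7 = 52/7.
All of Player II's active replies (X, Y) yield 25/7, and no column does worse for Player I. The mix makes Player II indifferent and guarantees 25/7, so it is optimal.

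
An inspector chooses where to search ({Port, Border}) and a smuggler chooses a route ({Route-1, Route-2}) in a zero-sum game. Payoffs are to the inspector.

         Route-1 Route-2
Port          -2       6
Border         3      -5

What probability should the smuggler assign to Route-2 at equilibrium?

Row minima: Port → -2, Border → -5; maximin = -2.
Column maxima: Route-1 → 3, Route-2 → 6; minimax = 3.
-2 ≠ 3, so there is no saddle point; optimal play is mixed.
Let the inspector play Port with probability p. Expected payoff against Route-1: (-2)p + 3(1−p) = −5p + 3; against Route-2: 6p + (-5)(1−p) = 11p − 5.
Setting these equal: −5p + 3 = 11p − 5 ⇒ −16p = -8 ⇒ p = 1/2, and the value is (-5)·(1/2) + 3 = 1/2.
For the smuggler: with q = P(Route-1), equating Port's and Border's payoffs gives −8q + 6 = 8q − 5 ⇒ q = 11/16.

5/16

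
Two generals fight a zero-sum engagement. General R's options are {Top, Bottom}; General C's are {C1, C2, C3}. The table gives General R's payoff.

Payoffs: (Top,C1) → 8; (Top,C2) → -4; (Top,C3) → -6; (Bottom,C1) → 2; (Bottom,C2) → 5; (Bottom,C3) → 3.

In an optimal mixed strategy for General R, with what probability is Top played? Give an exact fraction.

Row minima: Top → -6, Bottom → 2; maximin = 2.
Column maxima: C1 → 8, C2 → 5, C3 → 3; minimax = 3.
2 ≠ 3, so there is no saddle point; optimal play is mixed.
C2 is strictly dominated by C3 (it gives General R strictly more in every row), so General C never plays it.
On the remaining 2×2 (Top, Bottom vs C1, C3):
Let General R play Top with probability p. Expected payoff against C1: 8p + 2(1−p) = 6p + 2; against C3: (-6)p + 3(1−p) = −9p + 3.
Setting these equal: 6p + 2 = −9p + 3 ⇒ 15p = 1 ⇒ p = 1/15, and the value is (6)·(1/15) + 2 = 12/5.
For General C: with q = P(C1), equating Top's and Bottom's payoffs gives 14q − 6 = −q + 3 ⇒ q = 3/5.

1/15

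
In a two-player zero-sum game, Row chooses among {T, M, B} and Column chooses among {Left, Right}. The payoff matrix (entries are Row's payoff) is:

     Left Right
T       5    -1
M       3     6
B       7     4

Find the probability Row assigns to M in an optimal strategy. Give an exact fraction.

Row minima: T → -1, M → 3, B → 4; maximin = 4.
Column maxima: Left → 7, Right → 6; minimax = 6.
4 ≠ 6, so there is no saddle point; optimal play is mixed.
T is strictly dominated by B, so Row never plays it.
On the remaining 2×2 (M, B vs Left, Right):
Let Row play M with probability p. Expected payoff against Left: 3p + 7(1−p) = −4p + 7; against Right: 6p + 4(1−p) = 2p + 4.
Setting these equal: −4p + 7 = 2p + 4 ⇒ −6p = -3 ⇒ p = 1/2, and the value is (-4)·(1/2) + 7 = 5.
For Column: with q = P(Left), equating M's and B's payoffs gives −3q + 6 = 3q + 4 ⇒ q = 1/3.

1/2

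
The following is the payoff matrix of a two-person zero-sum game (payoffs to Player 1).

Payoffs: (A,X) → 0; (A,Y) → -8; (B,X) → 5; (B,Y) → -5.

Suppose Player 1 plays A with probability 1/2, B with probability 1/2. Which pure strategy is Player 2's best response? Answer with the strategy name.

Y

If Player 2 plays X, Player 1's expected payoff is (1/2)·0 + (1/2)·5 = 5/2.
If Player 2 plays Y, Player 1's expected payoff is (1/2)·(-8) + (1/2)·(-5) = -13/2.
Player 2 minimizes Player 1's payoff; the smallest is -13/2, so the best response is Y.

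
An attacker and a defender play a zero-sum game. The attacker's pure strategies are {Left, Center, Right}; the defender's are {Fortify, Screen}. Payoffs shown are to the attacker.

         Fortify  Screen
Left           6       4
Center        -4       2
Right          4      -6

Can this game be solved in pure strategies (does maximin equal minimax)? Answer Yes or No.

Yes

Row minima: Left → 4, Center → -4, Right → -6; maximin = 4.
Column maxima: Fortify → 6, Screen → 4; minimax = 4.
maximin = minimax = 4, so a saddle point exists.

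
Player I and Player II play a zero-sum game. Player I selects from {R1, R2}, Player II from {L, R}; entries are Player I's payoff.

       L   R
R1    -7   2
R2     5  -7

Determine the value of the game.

-13/7

Row minima: R1 → -7, R2 → -7; maximin = -7.
Column maxima: L → 5, R → 2; minimax = 2.
-7 ≠ 2, so there is no saddle point; optimal play is mixed.
Let Player I play R1 with probability p. Expected payoff against L: (-7)p + 5(1−p) = −12p + 5; against R: 2p + (-7)(1−p) = 9p − 7.
Setting these equal: −12p + 5 = 9p − 7 ⇒ −21p = -12 ⇒ p = 4/7, and the value is (-12)·(4/7) + 5 = -13/7.
For Player II: with q = P(L), equating R1's and R2's payoffs gives −9q + 2 = 12q − 7 ⇒ q = 3/7.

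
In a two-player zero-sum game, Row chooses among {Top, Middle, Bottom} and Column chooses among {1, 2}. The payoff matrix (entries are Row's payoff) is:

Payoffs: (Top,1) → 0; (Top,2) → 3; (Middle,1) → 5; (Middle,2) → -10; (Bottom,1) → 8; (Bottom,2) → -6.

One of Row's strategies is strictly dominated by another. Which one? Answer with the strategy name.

Middle

Bottom gives a strictly higher payoff than Middle against every column: 8 > 5, -6 > -10.
So Middle is strictly dominated and Row never plays it.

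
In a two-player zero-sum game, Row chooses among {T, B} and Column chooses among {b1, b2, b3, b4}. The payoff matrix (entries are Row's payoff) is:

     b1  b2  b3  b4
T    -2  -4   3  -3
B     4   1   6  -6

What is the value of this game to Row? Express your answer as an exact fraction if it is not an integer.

-27/8

Row minima: T → -4, B → -6; maximin = -4.
Column maxima: b1 → 4, b2 → 1, b3 → 6, b4 → -3; minimax = -3.
-4 ≠ -3, so there is no saddle point; optimal play is mixed.
b1 is strictly dominated by b2 (it gives Row strictly more in every row), so Column never plays it.
b3 is strictly dominated by b2 (it gives Row strictly more in every row), so Column never plays it.
On the remaining 2×2 (T, B vs b2, b4):
Let Row play T with probability p. Expected payoff against b2: (-4)p + 1(1−p) = −5p + 1; against b4: (-3)p + (-6)(1−p) = 3p − 6.
Setting these equal: −5p + 1 = 3p − 6 ⇒ −8p = -7 ⇒ p = 7/8, and the value is (-5)·(7/8) + 1 = -27/8.
For Column: with q = P(b2), equating T's and B's payoffs gives −q − 3 = 7q − 6 ⇒ q = 3/8.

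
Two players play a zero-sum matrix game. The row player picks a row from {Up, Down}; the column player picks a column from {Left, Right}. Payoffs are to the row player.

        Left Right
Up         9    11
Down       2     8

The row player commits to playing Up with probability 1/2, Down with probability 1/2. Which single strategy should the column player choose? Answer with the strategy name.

Left

If the column player plays Left, the row player's expected payoff is (1/2)·9 + (1/2)·2 = 11/2.
If the column player plays Right, the row player's expected payoff is (1/2)·11 + (1/2)·8 = 19/2.
The column player minimizes the row player's payoff; the smallest is 11/2, so the best response is Left.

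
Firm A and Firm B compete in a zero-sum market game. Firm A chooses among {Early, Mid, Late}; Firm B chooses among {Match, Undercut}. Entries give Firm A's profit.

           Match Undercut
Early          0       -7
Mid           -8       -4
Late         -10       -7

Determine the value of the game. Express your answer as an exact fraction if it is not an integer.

-56/11

Row minima: Early → -7, Mid → -8, Late → -10; maximin = -7.
Column maxima: Match → 0, Undercut → -4; minimax = -4.
-7 ≠ -4, so there is no saddle point; optimal play is mixed.
Late is strictly dominated by Mid, so Firm A never plays it.
On the remaining 2×2 (Early, Mid vs Match, Undercut):
Let Firm A play Early with probability p. Expected payoff against Match: 0p + (-8)(1−p) = 8p − 8; against Undercut: (-7)p + (-4)(1−p) = −3p − 4.
Setting these equal: 8p − 8 = −3p − 4 ⇒ 11p = 4 ⇒ p = 4/11, and the value is (8)·(4/11) − 8 = -56/11.
For Firm B: with q = P(Match), equating Early's and Mid's payoffs gives 7q − 7 = −4q − 4 ⇒ q = 3/11.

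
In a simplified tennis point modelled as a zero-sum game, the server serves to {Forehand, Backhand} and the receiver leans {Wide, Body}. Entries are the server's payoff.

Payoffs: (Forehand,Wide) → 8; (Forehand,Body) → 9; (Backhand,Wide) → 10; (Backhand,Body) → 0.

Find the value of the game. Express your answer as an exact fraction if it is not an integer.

90/11

Row minima: Forehand → 8, Backhand → 0; maximin = 8.
Column maxima: Wide → 10, Body → 9; minimax = 9.
8 ≠ 9, so there is no saddle point; optimal play is mixed.
Let the server play Forehand with probability p. Expected payoff against Wide: 8p + 10(1−p) = −2p + 10; against Body: 9p + 0(1−p) = 9p.
Setting these equal: −2p + 10 = 9p ⇒ −11p = -10 ⇒ p = 10/11, and the value is (-2)·(10/11) + 10 = 90/11.
For the receiver: with q = P(Wide), equating Forehand's and Backhand's payoffs gives −q + 9 = 10q ⇒ q = 9/11.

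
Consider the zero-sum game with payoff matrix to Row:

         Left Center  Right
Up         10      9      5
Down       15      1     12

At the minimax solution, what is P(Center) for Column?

Row minima: Up → 5, Down → 1; maximin = 5.
Column maxima: Left → 15, Center → 9, Right → 12; minimax = 9.
5 ≠ 9, so there is no saddle point; optimal play is mixed.
Left is strictly dominated by Center (it gives Row strictly more in every row), so Column never plays it.
On the remaining 2×2 (Up, Down vs Center, Right):
Let Row play Up with probability p. Expected payoff against Center: 9p + 1(1−p) = 8p + 1; against Right: 5p + 12(1−p) = −7p + 12.
Setting these equal: 8p + 1 = −7p + 12 ⇒ 15p = 11 ⇒ p = 11/15, and the value is (8)·(11/15) + 1 = 103/15.
For Column: with q = P(Center), equating Up's and Down's payoffs gives 4q + 5 = −11q + 12 ⇒ q = 7/15.

7/15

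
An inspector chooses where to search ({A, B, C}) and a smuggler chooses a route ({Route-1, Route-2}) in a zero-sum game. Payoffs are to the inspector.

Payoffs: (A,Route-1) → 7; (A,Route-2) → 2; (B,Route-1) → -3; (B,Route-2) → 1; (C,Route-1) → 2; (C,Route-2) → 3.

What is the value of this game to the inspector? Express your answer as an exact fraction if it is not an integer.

Row minima: A → 2, B → -3, C → 2; maximin = 2.
Column maxima: Route-1 → 7, Route-2 → 3; minimax = 3.
2 ≠ 3, so there is no saddle point; optimal play is mixed.
B is strictly dominated by A, so the inspector never plays it.
On the remaining 2×2 (A, C vs Route-1, Route-2):
Let the inspector play A with probability p. Expected payoff against Route-1: 7p + 2(1−p) = 5p + 2; against Route-2: 2p + 3(1−p) = −p + 3.
Setting these equal: 5p + 2 = −p + 3 ⇒ 6p = 1 ⇒ p = 1/6, and the value is (5)·(1/6) + 2 = 17/6.
For the smuggler: with q = P(Route-1), equating A's and C's payoffs gives 5q + 2 = −q + 3 ⇒ q = 1/6.

17/6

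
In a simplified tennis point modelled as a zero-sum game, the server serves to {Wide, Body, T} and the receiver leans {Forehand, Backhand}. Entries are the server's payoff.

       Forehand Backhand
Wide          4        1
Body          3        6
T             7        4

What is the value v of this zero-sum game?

5

Row minima: Wide → 1, Body → 3, T → 4; maximin = 4.
Column maxima: Forehand → 7, Backhand → 6; minimax = 6.
4 ≠ 6, so there is no saddle point; optimal play is mixed.
Wide is strictly dominated by T, so the server never plays it.
On the remaining 2×2 (Body, T vs Forehand, Backhand):
Let the server play Body with probability p. Expected payoff against Forehand: 3p + 7(1−p) = −4p + 7; against Backhand: 6p + 4(1−p) = 2p + 4.
Setting these equal: −4p + 7 = 2p + 4 ⇒ −6p = -3 ⇒ p = 1/2, and the value is (-4)·(1/2) + 7 = 5.
For the receiver: with q = P(Forehand), equating Body's and T's payoffs gives −3q + 6 = 3q + 4 ⇒ q = 1/3.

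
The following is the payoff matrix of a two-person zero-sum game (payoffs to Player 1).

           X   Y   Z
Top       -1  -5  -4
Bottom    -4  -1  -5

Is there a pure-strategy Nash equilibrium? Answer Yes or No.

No

Row minima: Top → -5, Bottom → -5; maximin = -5.
Column maxima: X → -1, Y → -1, Z → -4; minimax = -4.
-5 ≠ -4, so no pure-strategy equilibrium exists.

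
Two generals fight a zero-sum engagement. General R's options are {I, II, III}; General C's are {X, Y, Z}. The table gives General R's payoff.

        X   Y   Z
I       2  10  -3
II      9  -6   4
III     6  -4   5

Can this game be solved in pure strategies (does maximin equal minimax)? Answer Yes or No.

No

Row minima: I → -3, II → -6, III → -4; maximin = -3.
Column maxima: X → 9, Y → 10, Z → 5; minimax = 5.
-3 ≠ 5, so no pure-strategy equilibrium exists.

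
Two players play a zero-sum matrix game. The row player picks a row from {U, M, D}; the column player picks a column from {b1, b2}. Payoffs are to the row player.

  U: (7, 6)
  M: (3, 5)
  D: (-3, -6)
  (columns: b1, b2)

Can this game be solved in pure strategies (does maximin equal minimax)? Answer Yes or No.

Row minima: U → 6, M → 3, D → -6; maximin = 6.
Column maxima: b1 → 7, b2 → 6; minimax = 6.
maximin = minimax = 6, so a saddle point exists.

Yes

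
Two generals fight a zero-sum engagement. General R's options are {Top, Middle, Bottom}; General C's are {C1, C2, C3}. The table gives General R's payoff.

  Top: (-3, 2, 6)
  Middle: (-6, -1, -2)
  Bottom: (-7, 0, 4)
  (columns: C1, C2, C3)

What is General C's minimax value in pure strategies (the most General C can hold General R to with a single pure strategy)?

-3

Column maxima: C1 → -3, C2 → 2, C3 → 6.
The smallest of these is -3.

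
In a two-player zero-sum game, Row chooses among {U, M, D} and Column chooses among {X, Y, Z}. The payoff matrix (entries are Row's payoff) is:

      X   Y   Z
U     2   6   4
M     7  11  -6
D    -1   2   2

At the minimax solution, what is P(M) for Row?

Row minima: U → 2, M → -6, D → -1; maximin = 2.
Column maxima: X → 7, Y → 11, Z → 4; minimax = 4.
2 ≠ 4, so there is no saddle point; optimal play is mixed.
D is strictly dominated by U, so Row never plays it.
Y is strictly dominated by X (it gives Row strictly more in every row), so Column never plays it.
On the remaining 2×2 (U, M vs X, Z):
Let Row play U with probability p. Expected payoff against X: 2p + 7(1−p) = −5p + 7; against Z: 4p + (-6)(1−p) = 10p − 6.
Setting these equal: −5p + 7 = 10p − 6 ⇒ −15p = -13 ⇒ p = 13/15, and the value is (-5)·(13/15) + 7 = 8/3.
For Column: with q = P(X), equating U's and M's payoffs gives −2q + 4 = 13q − 6 ⇒ q = 2/3.

2/15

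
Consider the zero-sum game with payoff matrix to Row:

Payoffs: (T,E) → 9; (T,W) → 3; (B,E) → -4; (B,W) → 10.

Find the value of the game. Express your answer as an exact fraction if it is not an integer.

51/10

Row minima: T → 3, B → -4; maximin = 3.
Column maxima: E → 9, W → 10; minimax = 9.
3 ≠ 9, so there is no saddle point; optimal play is mixed.
Let Row play T with probability p. Expected payoff against E: 9p + (-4)(1−p) = 13p − 4; against W: 3p + 10(1−p) = −7p + 10.
Setting these equal: 13p − 4 = −7p + 10 ⇒ 20p = 14 ⇒ p = 7/10, and the value is (13)·(7/10) − 4 = 51/10.
For Column: with q = P(E), equating T's and B's payoffs gives 6q + 3 = −14q + 10 ⇒ q = 7/20.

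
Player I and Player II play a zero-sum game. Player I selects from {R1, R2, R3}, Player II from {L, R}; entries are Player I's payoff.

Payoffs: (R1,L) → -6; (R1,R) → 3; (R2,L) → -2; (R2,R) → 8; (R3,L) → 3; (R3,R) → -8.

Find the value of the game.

Row minima: R1 → -6, R2 → -2, R3 → -8; maximin = -2.
Column maxima: L → 3, R → 8; minimax = 3.
-2 ≠ 3, so there is no saddle point; optimal play is mixed.
R1 is strictly dominated by R2, so Player I never plays it.
On the remaining 2×2 (R2, R3 vs L, R):
Let Player I play R2 with probability p. Expected payoff against L: (-2)p + 3(1−p) = −5p + 3; against R: 8p + (-8)(1−p) = 16p − 8.
Setting these equal: −5p + 3 = 16p − 8 ⇒ −21p = -11 ⇒ p = 11/21, and the value is (-5)·(11/21) + 3 = 8/21.
For Player II: with q = P(L), equating R2's and R3's payoffs gives −10q + 8 = 11q − 8 ⇒ q = 16/21.

8/21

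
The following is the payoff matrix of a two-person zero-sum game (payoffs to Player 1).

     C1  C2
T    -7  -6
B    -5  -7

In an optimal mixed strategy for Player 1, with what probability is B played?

1/3

Row minima: T → -7, B → -7; maximin = -7.
Column maxima: C1 → -5, C2 → -6; minimax = -6.
-7 ≠ -6, so there is no saddle point; optimal play is mixed.
Let Player 1 play T with probability p. Expected payoff against C1: (-7)p + (-5)(1−p) = −2p − 5; against C2: (-6)p + (-7)(1−p) = p − 7.
Setting these equal: −2p − 5 = p − 7 ⇒ −3p = -2 ⇒ p = 2/3, and the value is (-2)·(2/3) − 5 = -19/3.
For Player 2: with q = P(C1), equating T's and B's payoffs gives −q − 6 = 2q − 7 ⇒ q = 1/3.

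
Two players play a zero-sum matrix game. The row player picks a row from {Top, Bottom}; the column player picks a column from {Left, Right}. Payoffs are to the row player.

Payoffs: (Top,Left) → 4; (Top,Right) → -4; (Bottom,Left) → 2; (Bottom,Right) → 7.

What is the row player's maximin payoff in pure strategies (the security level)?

Row minima: Top → -4, Bottom → 2.
The best of these is 2.

2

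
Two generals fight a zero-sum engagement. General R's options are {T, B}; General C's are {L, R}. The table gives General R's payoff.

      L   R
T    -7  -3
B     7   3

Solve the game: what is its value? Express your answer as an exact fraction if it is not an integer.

Row minima: T → -7, B → 3; maximin = 3.
Column maxima: L → 7, R → 3; minimax = 3.
Since maximin = minimax = 3, there is a saddle point and the value is 3.

3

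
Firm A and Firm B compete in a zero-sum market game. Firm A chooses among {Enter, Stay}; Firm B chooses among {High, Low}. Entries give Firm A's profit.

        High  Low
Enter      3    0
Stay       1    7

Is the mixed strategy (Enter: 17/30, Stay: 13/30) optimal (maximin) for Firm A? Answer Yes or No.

No

Against High this mix gives (17/30)·3 + (13/30)·1 = 32/15.
Against Low this mix gives (17/30)·0 + (13/30)·7 = 91/30.
Firm B will play High, holding Firm A to 32/15. Shifting weight toward the row that does better against High would raise this floor (the equalizing mix achieves 7/3 against both High and Low), so the proposed strategy is not optimal.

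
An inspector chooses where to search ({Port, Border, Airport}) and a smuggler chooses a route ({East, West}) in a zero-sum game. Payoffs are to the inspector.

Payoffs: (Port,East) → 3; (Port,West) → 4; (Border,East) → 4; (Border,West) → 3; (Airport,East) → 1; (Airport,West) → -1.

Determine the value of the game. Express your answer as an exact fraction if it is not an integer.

7/2

Row minima: Port → 3, Border → 3, Airport → -1; maximin = 3.
Column maxima: East → 4, West → 4; minimax = 4.
3 ≠ 4, so there is no saddle point; optimal play is mixed.
Airport is strictly dominated by Port, so the inspector never plays it.
On the remaining 2×2 (Port, Border vs East, West):
Let the inspector play Port with probability p. Expected payoff against East: 3p + 4(1−p) = −p + 4; against West: 4p + 3(1−p) = p + 3.
Setting these equal: −p + 4 = p + 3 ⇒ −2p = -1 ⇒ p = 1/2, and the value is (-1)·(1/2) + 4 = 7/2.
For the smuggler: with q = P(East), equating Port's and Border's payoffs gives −q + 4 = q + 3 ⇒ q = 1/2.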